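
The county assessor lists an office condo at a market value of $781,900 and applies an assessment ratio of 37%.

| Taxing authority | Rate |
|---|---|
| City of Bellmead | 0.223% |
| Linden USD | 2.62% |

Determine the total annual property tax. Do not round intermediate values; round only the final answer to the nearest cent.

Assessed value = $781,900 × 0.37 = $289,303
City of Bellmead: $289,303 × 0.00223 = $645.14569
Linden USD: $289,303 × 0.0262 = $7,579.7386
Total = $645.14569 + $7,579.7386 = $8,224.88429

$8,224.88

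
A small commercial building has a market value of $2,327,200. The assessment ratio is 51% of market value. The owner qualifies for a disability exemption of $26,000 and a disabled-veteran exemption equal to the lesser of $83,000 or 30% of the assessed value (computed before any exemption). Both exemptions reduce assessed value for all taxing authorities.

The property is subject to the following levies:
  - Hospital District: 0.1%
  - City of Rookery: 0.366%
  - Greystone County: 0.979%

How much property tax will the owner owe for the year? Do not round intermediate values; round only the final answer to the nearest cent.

Assessed value = $2,327,200 × 0.51 = $1,186,872
Disabled-veteran exemption = min($83,000, 30% × $1,186,872) = min($83,000, $356,061.6) = $83,000 (dollar cap binds)
Taxable value = $1,186,872 − $26,000 − $83,000 = $1,077,872
Hospital District: $1,077,872 × 0.001 = $1,077.872
City of Rookery: $1,077,872 × 0.00366 = $3,945.01152
Greystone County: $1,077,872 × 0.00979 = $10,552.36688
Total = $15,575.2504

$15,575.25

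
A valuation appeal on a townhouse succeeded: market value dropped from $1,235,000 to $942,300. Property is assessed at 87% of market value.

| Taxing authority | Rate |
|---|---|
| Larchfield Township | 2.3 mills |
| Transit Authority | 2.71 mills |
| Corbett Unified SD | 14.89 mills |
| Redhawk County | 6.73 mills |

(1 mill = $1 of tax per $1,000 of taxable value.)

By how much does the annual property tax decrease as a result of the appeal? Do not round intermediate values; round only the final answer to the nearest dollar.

Old assessed value = $1,235,000 × 0.87 = $1,074,450
New assessed value = $942,300 × 0.87 = $819,801
Combined rate = 0.0023 + 0.00271 + 0.01489 + 0.00673 = 0.02663
Old tax = $1,074,450 × 0.02663 = $28,612.6035
New tax = $819,801 × 0.02663 = $21,831.30063
Reduction = $28,612.6035 − $21,831.30063 = $6,781.30287

$6,781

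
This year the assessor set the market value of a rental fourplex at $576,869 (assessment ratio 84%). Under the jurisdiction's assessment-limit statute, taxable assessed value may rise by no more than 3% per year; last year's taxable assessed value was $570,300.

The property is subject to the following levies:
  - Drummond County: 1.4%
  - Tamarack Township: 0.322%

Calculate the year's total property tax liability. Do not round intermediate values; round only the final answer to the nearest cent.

$8,344.29

Uncapped assessed value = $576,869 × 0.84 = $484,569.96
Cap limit = $570,300 × 1.03 = $587,409
Taxable assessed value = min($484,569.96, $587,409) = $484,569.96 (cap does not bind)
Drummond County: $484,569.96 × 0.014 = $6,783.97944
Tamarack Township: $484,569.96 × 0.00322 = $1,560.3152712
Total = $8,344.2947112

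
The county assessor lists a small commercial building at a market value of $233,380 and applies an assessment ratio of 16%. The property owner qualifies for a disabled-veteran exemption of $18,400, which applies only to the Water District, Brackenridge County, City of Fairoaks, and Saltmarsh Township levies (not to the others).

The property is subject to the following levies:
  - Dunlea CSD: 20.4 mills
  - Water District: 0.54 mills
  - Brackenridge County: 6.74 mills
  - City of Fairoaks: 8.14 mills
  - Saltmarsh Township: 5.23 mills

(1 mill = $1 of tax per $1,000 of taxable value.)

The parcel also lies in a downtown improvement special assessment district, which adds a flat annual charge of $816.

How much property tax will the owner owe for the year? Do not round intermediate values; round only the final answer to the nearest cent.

$1,968.88

Assessed value = $233,380 × 0.16 = $37,340.8
Dunlea CSD: $37,340.8 × 0.0204 = $761.75232
Water District: ($37,340.8 − $18,400) × 0.00054 = $18,940.8 × 0.00054 = $10.228032
Brackenridge County: ($37,340.8 − $18,400) × 0.00674 = $18,940.8 × 0.00674 = $127.660992
City of Fairoaks: ($37,340.8 − $18,400) × 0.00814 = $18,940.8 × 0.00814 = $154.178112
Saltmarsh Township: ($37,340.8 − $18,400) × 0.00523 = $18,940.8 × 0.00523 = $99.060384
Levies subtotal = $1,152.87984
Total = $1,152.87984 + $816 = $1,968.87984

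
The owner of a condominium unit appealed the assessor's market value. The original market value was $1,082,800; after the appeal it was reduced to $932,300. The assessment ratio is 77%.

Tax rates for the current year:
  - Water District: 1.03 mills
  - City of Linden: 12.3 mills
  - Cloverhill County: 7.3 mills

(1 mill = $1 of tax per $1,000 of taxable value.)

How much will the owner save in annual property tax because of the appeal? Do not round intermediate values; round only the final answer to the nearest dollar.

Old assessed value = $1,082,800 × 0.77 = $833,756
New assessed value = $932,300 × 0.77 = $717,871
Combined rate = 0.00103 + 0.0123 + 0.0073 = 0.02063
Old tax = $833,756 × 0.02063 = $17,200.38628
New tax = $717,871 × 0.02063 = $14,809.67873
Reduction = $17,200.38628 − $14,809.67873 = $2,390.70755

$2,391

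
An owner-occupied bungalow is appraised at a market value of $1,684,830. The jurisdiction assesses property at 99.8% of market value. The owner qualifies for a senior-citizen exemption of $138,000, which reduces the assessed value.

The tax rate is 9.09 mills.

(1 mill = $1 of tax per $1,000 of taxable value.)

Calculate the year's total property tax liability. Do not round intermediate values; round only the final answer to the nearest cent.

Assessed value = $1,684,830 × 0.998 = $1,681,460.34
Taxable value = $1,681,460.34 − $138,000 = $1,543,460.34
Tax = $1,543,460.34 × 0.00909 = $14,030.0544906

$14,030.05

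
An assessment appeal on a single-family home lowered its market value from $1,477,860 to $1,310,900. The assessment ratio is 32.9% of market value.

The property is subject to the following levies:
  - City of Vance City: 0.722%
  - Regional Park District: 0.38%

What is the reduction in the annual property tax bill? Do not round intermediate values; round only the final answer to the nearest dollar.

Old assessed value = $1,477,860 × 0.329 = $486,215.94
New assessed value = $1,310,900 × 0.329 = $431,286.1
Combined rate = 0.00722 + 0.0038 = 0.01102
Old tax = $486,215.94 × 0.01102 = $5,358.0996588
New tax = $431,286.1 × 0.01102 = $4,752.772822
Reduction = $5,358.0996588 − $4,752.772822 = $605.3268368

$605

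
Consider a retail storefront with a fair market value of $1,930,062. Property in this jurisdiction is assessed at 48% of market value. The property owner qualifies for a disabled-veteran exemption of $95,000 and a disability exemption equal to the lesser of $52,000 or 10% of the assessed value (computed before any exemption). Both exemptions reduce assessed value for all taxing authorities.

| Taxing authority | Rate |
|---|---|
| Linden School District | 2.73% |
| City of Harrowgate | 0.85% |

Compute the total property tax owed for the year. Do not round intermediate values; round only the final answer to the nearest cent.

$27,903.59

Assessed value = $1,930,062 × 0.48 = $926,429.76
Disability exemption = min($52,000, 10% × $926,429.76) = min($52,000, $92,642.976) = $52,000 (dollar cap binds)
Taxable value = $926,429.76 − $95,000 − $52,000 = $779,429.76
Linden School District: $779,429.76 × 0.0273 = $21,278.432448
City of Harrowgate: $779,429.76 × 0.0085 = $6,625.15296
Total = $27,903.585408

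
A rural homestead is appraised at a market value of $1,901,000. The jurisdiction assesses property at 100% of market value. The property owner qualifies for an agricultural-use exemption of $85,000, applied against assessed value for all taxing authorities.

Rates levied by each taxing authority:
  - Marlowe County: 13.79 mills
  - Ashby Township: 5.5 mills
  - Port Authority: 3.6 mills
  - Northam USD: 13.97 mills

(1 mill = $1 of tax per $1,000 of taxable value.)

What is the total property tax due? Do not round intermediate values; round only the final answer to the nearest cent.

Assessed value = $1,901,000 × 1 = $1,901,000
Taxable value = $1,901,000 − $85,000 = $1,816,000
Marlowe County: $1,816,000 × 0.01379 = $25,042.64
Ashby Township: $1,816,000 × 0.0055 = $9,988
Port Authority: $1,816,000 × 0.0036 = $6,537.6
Northam USD: $1,816,000 × 0.01397 = $25,369.52
Total = $25,042.64 + $9,988 + $6,537.6 + $25,369.52 = $66,937.76

$66,937.76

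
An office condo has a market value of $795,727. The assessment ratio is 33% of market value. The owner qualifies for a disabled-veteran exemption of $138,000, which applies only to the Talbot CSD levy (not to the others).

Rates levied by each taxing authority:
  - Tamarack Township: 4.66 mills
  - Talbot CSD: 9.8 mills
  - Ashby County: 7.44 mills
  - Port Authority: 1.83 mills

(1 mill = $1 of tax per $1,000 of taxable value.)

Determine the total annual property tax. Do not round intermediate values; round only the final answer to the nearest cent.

$4,878.86

Assessed value = $795,727 × 0.33 = $262,589.91
Tamarack Township: $262,589.91 × 0.00466 = $1,223.6689806
Talbot CSD: ($262,589.91 − $138,000) × 0.0098 = $124,589.91 × 0.0098 = $1,220.981118
Ashby County: $262,589.91 × 0.00744 = $1,953.6689304
Port Authority: $262,589.91 × 0.00183 = $480.5395353
Total = $4,878.8585643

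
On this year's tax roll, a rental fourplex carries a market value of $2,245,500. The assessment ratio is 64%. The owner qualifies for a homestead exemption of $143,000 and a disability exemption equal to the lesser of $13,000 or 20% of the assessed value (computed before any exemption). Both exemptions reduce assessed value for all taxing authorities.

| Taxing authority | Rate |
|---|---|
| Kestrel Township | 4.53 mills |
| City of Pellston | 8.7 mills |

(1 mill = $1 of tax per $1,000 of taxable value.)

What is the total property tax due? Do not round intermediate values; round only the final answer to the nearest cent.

Assessed value = $2,245,500 × 0.64 = $1,437,120
Disability exemption = min($13,000, 20% × $1,437,120) = min($13,000, $287,424) = $13,000 (dollar cap binds)
Taxable value = $1,437,120 − $143,000 − $13,000 = $1,281,120
Kestrel Township: $1,281,120 × 0.00453 = $5,803.4736
City of Pellston: $1,281,120 × 0.0087 = $11,145.744
Total = $16,949.2176

$16,949.22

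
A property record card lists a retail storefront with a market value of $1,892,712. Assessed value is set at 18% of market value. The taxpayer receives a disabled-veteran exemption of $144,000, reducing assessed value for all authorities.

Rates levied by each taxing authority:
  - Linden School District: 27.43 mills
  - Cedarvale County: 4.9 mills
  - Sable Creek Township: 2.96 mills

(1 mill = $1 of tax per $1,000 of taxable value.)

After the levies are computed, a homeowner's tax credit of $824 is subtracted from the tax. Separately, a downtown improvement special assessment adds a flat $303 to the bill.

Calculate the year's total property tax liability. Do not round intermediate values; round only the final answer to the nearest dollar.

Assessed value = $1,892,712 × 0.18 = $340,688.16
Taxable value = $340,688.16 − $144,000 = $196,688.16
Linden School District: $196,688.16 × 0.02743 = $5,395.1562288
Cedarvale County: $196,688.16 × 0.0049 = $963.771984
Sable Creek Township: $196,688.16 × 0.00296 = $582.1969536
Levies subtotal = $6,941.1251664
After credit = $6,941.1251664 − $824 = $6,117.1251664
Total = $6,117.1251664 + $303 = $6,420.1251664

$6,420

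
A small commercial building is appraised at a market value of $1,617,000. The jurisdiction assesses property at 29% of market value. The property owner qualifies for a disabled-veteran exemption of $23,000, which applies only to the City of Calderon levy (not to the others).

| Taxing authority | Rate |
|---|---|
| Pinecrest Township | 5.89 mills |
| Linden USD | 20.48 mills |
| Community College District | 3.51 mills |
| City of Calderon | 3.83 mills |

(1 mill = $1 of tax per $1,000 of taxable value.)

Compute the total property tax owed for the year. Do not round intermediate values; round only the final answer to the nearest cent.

Assessed value = $1,617,000 × 0.29 = $468,930
Pinecrest Township: $468,930 × 0.00589 = $2,761.9977
Linden USD: $468,930 × 0.02048 = $9,603.6864
Community College District: $468,930 × 0.00351 = $1,645.9443
City of Calderon: ($468,930 − $23,000) × 0.00383 = $445,930 × 0.00383 = $1,707.9119
Total = $15,719.5403

$15,719.54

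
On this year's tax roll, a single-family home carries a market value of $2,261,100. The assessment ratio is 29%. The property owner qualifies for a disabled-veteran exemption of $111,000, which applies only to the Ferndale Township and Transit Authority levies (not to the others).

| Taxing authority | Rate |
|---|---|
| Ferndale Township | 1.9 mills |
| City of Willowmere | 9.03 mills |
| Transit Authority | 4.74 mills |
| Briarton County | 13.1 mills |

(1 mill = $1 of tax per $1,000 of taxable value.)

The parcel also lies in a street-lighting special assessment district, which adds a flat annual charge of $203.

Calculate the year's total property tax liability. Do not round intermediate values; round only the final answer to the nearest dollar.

Assessed value = $2,261,100 × 0.29 = $655,719
Ferndale Township: ($655,719 − $111,000) × 0.0019 = $544,719 × 0.0019 = $1,034.9661
City of Willowmere: $655,719 × 0.00903 = $5,921.14257
Transit Authority: ($655,719 − $111,000) × 0.00474 = $544,719 × 0.00474 = $2,581.96806
Briarton County: $655,719 × 0.0131 = $8,589.9189
Levies subtotal = $18,127.99563
Total = $18,127.99563 + $203 = $18,330.99563

$18,331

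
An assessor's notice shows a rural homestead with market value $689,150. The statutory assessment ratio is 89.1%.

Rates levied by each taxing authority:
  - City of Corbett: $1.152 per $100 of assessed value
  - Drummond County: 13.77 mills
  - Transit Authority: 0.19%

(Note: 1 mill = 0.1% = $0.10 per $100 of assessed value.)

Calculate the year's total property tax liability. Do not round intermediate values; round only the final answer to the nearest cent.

$16,695.55

Assessed value = $689,150 × 0.891 = $614,032.65
City of Corbett: $614,032.65 × 0.01152 = $7,073.656128
Drummond County: $614,032.65 × 0.01377 = $8,455.2295905
Transit Authority: $614,032.65 × 0.0019 = $1,166.662035
Total = $16,695.5477535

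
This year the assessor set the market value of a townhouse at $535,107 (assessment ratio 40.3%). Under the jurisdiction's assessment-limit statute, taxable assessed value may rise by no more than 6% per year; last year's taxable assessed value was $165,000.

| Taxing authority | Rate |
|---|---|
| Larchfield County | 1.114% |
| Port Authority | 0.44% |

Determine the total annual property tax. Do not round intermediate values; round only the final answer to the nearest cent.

Uncapped assessed value = $535,107 × 0.403 = $215,648.121
Cap limit = $165,000 × 1.06 = $174,900
Taxable assessed value = min($215,648.121, $174,900) = $174,900 (cap binds)
Larchfield County: $174,900 × 0.01114 = $1,948.386
Port Authority: $174,900 × 0.0044 = $769.56
Total = $2,717.946

$2,717.95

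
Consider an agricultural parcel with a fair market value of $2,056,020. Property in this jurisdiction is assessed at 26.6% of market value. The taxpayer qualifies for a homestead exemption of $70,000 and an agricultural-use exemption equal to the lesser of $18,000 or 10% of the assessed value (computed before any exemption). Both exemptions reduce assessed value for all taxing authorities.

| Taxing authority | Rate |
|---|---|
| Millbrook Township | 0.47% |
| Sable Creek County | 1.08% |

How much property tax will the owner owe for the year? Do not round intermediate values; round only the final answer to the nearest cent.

$7,112.97

Assessed value = $2,056,020 × 0.266 = $546,901.32
Agricultural-use exemption = min($18,000, 10% × $546,901.32) = min($18,000, $54,690.132) = $18,000 (dollar cap binds)
Taxable value = $546,901.32 − $70,000 − $18,000 = $458,901.32
Millbrook Township: $458,901.32 × 0.0047 = $2,156.836204
Sable Creek County: $458,901.32 × 0.0108 = $4,956.134256
Total = $7,112.97046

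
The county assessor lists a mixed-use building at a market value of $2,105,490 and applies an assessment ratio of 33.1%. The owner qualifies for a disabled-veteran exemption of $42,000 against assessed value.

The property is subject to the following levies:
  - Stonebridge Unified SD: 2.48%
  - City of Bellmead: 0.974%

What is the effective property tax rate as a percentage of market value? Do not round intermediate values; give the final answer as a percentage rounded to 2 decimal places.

1.07%

Assessed value = $2,105,490 × 0.331 = $696,917.19
Taxable value = $696,917.19 − $42,000 = $654,917.19
Stonebridge Unified SD: $654,917.19 × 0.0248 = $16,241.946312
City of Bellmead: $654,917.19 × 0.00974 = $6,378.8934306
Total tax = $22,620.8397426
Effective rate = $22,620.8397426 ÷ $2,105,490 = 1.07% of market value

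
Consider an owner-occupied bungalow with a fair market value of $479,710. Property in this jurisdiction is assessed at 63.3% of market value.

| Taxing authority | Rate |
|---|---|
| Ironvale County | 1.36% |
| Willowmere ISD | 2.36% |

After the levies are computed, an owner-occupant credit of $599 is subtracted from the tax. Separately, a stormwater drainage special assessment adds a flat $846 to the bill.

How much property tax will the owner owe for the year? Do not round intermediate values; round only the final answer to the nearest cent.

$11,543.02

Assessed value = $479,710 × 0.633 = $303,656.43
Ironvale County: $303,656.43 × 0.0136 = $4,129.727448
Willowmere ISD: $303,656.43 × 0.0236 = $7,166.291748
Levies subtotal = $11,296.019196
After credit = $11,296.019196 − $599 = $10,697.019196
Total = $10,697.019196 + $846 = $11,543.019196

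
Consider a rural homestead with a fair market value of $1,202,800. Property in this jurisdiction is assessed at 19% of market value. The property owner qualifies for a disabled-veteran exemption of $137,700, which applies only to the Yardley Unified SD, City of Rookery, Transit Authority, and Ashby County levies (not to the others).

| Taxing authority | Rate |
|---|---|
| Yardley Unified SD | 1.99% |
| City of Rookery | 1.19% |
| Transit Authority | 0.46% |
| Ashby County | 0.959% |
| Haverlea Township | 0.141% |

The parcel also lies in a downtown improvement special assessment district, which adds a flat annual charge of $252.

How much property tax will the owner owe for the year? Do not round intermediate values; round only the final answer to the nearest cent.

$4,751.59

Assessed value = $1,202,800 × 0.19 = $228,532
Yardley Unified SD: ($228,532 − $137,700) × 0.0199 = $90,832 × 0.0199 = $1,807.5568
City of Rookery: ($228,532 − $137,700) × 0.0119 = $90,832 × 0.0119 = $1,080.9008
Transit Authority: ($228,532 − $137,700) × 0.0046 = $90,832 × 0.0046 = $417.8272
Ashby County: ($228,532 − $137,700) × 0.00959 = $90,832 × 0.00959 = $871.07888
Haverlea Township: $228,532 × 0.00141 = $322.23012
Levies subtotal = $4,499.5938
Total = $4,499.5938 + $252 = $4,751.5938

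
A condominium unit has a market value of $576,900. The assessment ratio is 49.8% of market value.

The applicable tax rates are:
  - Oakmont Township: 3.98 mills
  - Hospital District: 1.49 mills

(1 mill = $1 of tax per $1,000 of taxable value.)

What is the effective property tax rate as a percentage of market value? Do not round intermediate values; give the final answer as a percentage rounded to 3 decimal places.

0.272%

Assessed value = $576,900 × 0.498 = $287,296.2
Oakmont Township: $287,296.2 × 0.00398 = $1,143.438876
Hospital District: $287,296.2 × 0.00149 = $428.071338
Total tax = $1,571.510214
Effective rate = $1,571.510214 ÷ $576,900 = 0.272% of market value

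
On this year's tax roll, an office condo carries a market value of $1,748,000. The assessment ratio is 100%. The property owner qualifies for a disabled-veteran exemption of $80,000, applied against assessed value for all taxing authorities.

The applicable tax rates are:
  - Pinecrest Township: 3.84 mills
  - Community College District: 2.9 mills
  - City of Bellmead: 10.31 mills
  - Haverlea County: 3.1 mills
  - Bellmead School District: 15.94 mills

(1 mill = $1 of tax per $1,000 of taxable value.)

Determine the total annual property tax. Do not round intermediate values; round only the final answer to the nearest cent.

$60,198.12

Assessed value = $1,748,000 × 1 = $1,748,000
Taxable value = $1,748,000 − $80,000 = $1,668,000
Pinecrest Township: $1,668,000 × 0.00384 = $6,405.12
Community College District: $1,668,000 × 0.0029 = $4,837.2
City of Bellmead: $1,668,000 × 0.01031 = $17,197.08
Haverlea County: $1,668,000 × 0.0031 = $5,170.8
Bellmead School District: $1,668,000 × 0.01594 = $26,587.92
Total = $6,405.12 + $4,837.2 + $17,197.08 + $5,170.8 + $26,587.92 = $60,198.12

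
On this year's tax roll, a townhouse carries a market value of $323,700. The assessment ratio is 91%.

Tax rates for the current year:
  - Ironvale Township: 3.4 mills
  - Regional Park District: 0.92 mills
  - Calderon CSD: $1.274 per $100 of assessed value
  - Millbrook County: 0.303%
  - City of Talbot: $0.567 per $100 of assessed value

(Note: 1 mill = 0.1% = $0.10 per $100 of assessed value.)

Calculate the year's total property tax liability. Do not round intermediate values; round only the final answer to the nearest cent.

$7,588.05

Assessed value = $323,700 × 0.91 = $294,567
Ironvale Township: $294,567 × 0.0034 = $1,001.5278
Regional Park District: $294,567 × 0.00092 = $271.00164
Calderon CSD: $294,567 × 0.01274 = $3,752.78358
Millbrook County: $294,567 × 0.00303 = $892.53801
City of Talbot: $294,567 × 0.00567 = $1,670.19489
Total = $7,588.04592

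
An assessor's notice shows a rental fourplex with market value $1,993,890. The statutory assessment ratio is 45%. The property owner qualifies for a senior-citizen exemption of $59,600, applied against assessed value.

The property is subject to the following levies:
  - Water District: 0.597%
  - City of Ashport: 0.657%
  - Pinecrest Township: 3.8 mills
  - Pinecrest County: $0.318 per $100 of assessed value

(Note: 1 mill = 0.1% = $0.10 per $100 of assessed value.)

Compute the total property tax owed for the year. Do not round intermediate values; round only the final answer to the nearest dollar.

$16,351

Assessed value = $1,993,890 × 0.45 = $897,250.5
Taxable value = $897,250.5 − $59,600 = $837,650.5
Water District: $837,650.5 × 0.00597 = $5,000.773485
City of Ashport: $837,650.5 × 0.00657 = $5,503.363785
Pinecrest Township: $837,650.5 × 0.0038 = $3,183.0719
Pinecrest County: $837,650.5 × 0.00318 = $2,663.72859
Total = $16,350.93776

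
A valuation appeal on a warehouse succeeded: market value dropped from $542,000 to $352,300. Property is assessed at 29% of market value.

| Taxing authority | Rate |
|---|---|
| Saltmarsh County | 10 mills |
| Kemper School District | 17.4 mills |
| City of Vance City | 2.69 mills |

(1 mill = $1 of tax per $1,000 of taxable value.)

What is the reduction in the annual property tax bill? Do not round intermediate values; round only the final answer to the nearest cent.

$1,655.34

Old assessed value = $542,000 × 0.29 = $157,180
New assessed value = $352,300 × 0.29 = $102,167
Combined rate = 0.01 + 0.0174 + 0.00269 = 0.03009
Old tax = $157,180 × 0.03009 = $4,729.5462
New tax = $102,167 × 0.03009 = $3,074.20503
Reduction = $4,729.5462 − $3,074.20503 = $1,655.34117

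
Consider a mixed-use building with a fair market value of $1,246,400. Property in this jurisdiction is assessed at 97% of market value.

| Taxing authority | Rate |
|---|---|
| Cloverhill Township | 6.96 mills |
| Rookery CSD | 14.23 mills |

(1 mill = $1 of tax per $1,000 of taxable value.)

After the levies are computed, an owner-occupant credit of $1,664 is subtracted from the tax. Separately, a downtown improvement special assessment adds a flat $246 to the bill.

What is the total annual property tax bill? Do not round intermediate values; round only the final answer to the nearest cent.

Assessed value = $1,246,400 × 0.97 = $1,209,008
Cloverhill Township: $1,209,008 × 0.00696 = $8,414.69568
Rookery CSD: $1,209,008 × 0.01423 = $17,204.18384
Levies subtotal = $25,618.87952
After credit = $25,618.87952 − $1,664 = $23,954.87952
Total = $23,954.87952 + $246 = $24,200.87952

$24,200.88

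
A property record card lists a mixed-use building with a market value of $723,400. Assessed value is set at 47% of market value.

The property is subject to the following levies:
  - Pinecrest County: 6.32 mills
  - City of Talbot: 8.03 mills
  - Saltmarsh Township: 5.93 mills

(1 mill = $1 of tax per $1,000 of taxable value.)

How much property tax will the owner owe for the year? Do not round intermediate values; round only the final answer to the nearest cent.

$6,895.16

Assessed value = $723,400 × 0.47 = $339,998
Pinecrest County: $339,998 × 0.00632 = $2,148.78736
City of Talbot: $339,998 × 0.00803 = $2,730.18394
Saltmarsh Township: $339,998 × 0.00593 = $2,016.18814
Total = $2,148.78736 + $2,730.18394 + $2,016.18814 = $6,895.15944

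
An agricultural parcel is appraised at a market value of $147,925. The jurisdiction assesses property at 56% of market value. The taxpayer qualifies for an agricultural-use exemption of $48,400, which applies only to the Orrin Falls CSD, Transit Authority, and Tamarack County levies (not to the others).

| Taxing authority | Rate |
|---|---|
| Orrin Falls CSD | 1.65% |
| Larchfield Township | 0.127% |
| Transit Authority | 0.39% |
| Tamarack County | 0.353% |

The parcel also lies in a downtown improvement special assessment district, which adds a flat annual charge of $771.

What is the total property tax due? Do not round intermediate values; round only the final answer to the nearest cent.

$1,700.31

Assessed value = $147,925 × 0.56 = $82,838
Orrin Falls CSD: ($82,838 − $48,400) × 0.0165 = $34,438 × 0.0165 = $568.227
Larchfield Township: $82,838 × 0.00127 = $105.20426
Transit Authority: ($82,838 − $48,400) × 0.0039 = $34,438 × 0.0039 = $134.3082
Tamarack County: ($82,838 − $48,400) × 0.00353 = $34,438 × 0.00353 = $121.56614
Levies subtotal = $929.3056
Total = $929.3056 + $771 = $1,700.3056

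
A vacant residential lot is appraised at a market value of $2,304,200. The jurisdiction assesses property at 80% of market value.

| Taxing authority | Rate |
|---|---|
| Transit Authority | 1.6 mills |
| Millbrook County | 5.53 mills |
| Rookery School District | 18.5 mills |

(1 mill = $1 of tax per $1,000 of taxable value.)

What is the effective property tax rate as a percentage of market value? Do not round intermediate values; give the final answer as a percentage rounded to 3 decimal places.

Assessed value = $2,304,200 × 0.8 = $1,843,360
Transit Authority: $1,843,360 × 0.0016 = $2,949.376
Millbrook County: $1,843,360 × 0.00553 = $10,193.7808
Rookery School District: $1,843,360 × 0.0185 = $34,102.16
Total tax = $47,245.3168
Effective rate = $47,245.3168 ÷ $2,304,200 = 2.050% of market value

2.050%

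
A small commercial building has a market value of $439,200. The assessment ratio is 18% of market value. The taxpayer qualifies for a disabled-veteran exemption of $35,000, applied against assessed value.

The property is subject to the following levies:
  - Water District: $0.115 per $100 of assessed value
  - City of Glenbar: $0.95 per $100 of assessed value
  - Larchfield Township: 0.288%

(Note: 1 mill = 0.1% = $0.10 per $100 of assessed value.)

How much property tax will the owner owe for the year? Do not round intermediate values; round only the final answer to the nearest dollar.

$596

Assessed value = $439,200 × 0.18 = $79,056
Taxable value = $79,056 − $35,000 = $44,056
Water District: $44,056 × 0.00115 = $50.6644
City of Glenbar: $44,056 × 0.0095 = $418.532
Larchfield Township: $44,056 × 0.00288 = $126.88128
Total = $596.07768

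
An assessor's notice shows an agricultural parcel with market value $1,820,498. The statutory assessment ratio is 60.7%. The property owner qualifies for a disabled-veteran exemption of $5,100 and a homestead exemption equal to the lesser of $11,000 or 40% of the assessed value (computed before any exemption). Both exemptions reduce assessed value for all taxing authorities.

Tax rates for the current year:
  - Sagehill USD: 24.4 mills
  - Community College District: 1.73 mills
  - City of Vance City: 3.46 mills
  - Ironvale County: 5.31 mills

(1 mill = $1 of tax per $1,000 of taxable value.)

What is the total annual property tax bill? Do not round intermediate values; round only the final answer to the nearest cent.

$38,004.09

Assessed value = $1,820,498 × 0.607 = $1,105,042.286
Homestead exemption = min($11,000, 40% × $1,105,042.286) = min($11,000, $442,016.9144) = $11,000 (dollar cap binds)
Taxable value = $1,105,042.286 − $5,100 − $11,000 = $1,088,942.286
Sagehill USD: $1,088,942.286 × 0.0244 = $26,570.1917784
Community College District: $1,088,942.286 × 0.00173 = $1,883.87015478
City of Vance City: $1,088,942.286 × 0.00346 = $3,767.74030956
Ironvale County: $1,088,942.286 × 0.00531 = $5,782.28353866
Total = $38,004.0857814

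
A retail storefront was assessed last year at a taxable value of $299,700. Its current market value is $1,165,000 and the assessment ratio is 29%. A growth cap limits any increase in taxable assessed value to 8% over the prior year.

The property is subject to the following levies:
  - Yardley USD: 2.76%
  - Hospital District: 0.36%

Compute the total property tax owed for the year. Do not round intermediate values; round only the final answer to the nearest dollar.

$10,099

Uncapped assessed value = $1,165,000 × 0.29 = $337,850
Cap limit = $299,700 × 1.08 = $323,676
Taxable assessed value = min($337,850, $323,676) = $323,676 (cap binds)
Yardley USD: $323,676 × 0.0276 = $8,933.4576
Hospital District: $323,676 × 0.0036 = $1,165.2336
Total = $10,098.6912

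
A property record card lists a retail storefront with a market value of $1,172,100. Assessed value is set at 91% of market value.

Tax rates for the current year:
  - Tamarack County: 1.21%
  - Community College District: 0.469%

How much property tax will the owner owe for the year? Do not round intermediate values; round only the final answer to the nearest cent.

Assessed value = $1,172,100 × 0.91 = $1,066,611
Tamarack County: $1,066,611 × 0.0121 = $12,905.9931
Community College District: $1,066,611 × 0.00469 = $5,002.40559
Total = $12,905.9931 + $5,002.40559 = $17,908.39869

$17,908.40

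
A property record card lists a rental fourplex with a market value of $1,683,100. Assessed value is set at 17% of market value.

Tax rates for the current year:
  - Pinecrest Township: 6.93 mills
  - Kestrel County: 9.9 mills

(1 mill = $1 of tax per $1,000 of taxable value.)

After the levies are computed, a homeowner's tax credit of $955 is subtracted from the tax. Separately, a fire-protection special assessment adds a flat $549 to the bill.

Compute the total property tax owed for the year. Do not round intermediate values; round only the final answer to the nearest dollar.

$4,410

Assessed value = $1,683,100 × 0.17 = $286,127
Pinecrest Township: $286,127 × 0.00693 = $1,982.86011
Kestrel County: $286,127 × 0.0099 = $2,832.6573
Levies subtotal = $4,815.51741
After credit = $4,815.51741 − $955 = $3,860.51741
Total = $3,860.51741 + $549 = $4,409.51741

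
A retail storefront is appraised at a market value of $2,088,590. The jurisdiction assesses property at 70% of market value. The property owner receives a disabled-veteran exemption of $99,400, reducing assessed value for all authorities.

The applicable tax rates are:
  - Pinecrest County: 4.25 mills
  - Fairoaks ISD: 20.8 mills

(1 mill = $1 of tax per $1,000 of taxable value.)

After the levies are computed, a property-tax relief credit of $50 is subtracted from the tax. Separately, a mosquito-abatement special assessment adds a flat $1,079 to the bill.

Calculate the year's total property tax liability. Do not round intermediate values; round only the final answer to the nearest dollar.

Assessed value = $2,088,590 × 0.7 = $1,462,013
Taxable value = $1,462,013 − $99,400 = $1,362,613
Pinecrest County: $1,362,613 × 0.00425 = $5,791.10525
Fairoaks ISD: $1,362,613 × 0.0208 = $28,342.3504
Levies subtotal = $34,133.45565
After credit = $34,133.45565 − $50 = $34,083.45565
Total = $34,083.45565 + $1,079 = $35,162.45565

$35,162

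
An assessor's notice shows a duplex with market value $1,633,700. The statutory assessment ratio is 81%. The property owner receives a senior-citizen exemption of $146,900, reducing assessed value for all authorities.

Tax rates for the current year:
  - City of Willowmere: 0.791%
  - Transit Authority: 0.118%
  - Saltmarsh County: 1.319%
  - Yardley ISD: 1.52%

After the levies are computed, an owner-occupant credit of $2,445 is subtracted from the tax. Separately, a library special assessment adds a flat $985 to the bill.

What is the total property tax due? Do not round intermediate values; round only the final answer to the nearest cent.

$42,631.36

Assessed value = $1,633,700 × 0.81 = $1,323,297
Taxable value = $1,323,297 − $146,900 = $1,176,397
City of Willowmere: $1,176,397 × 0.00791 = $9,305.30027
Transit Authority: $1,176,397 × 0.00118 = $1,388.14846
Saltmarsh County: $1,176,397 × 0.01319 = $15,516.67643
Yardley ISD: $1,176,397 × 0.0152 = $17,881.2344
Levies subtotal = $44,091.35956
After credit = $44,091.35956 − $2,445 = $41,646.35956
Total = $41,646.35956 + $985 = $42,631.35956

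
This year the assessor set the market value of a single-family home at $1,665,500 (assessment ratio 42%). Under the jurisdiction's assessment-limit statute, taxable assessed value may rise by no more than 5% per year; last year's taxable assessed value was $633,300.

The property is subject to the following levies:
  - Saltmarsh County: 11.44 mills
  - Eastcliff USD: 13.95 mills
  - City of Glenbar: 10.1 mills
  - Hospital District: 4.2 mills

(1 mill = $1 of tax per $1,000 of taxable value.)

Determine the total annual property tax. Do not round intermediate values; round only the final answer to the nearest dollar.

$26,392

Uncapped assessed value = $1,665,500 × 0.42 = $699,510
Cap limit = $633,300 × 1.05 = $664,965
Taxable assessed value = min($699,510, $664,965) = $664,965 (cap binds)
Saltmarsh County: $664,965 × 0.01144 = $7,607.1996
Eastcliff USD: $664,965 × 0.01395 = $9,276.26175
City of Glenbar: $664,965 × 0.0101 = $6,716.1465
Hospital District: $664,965 × 0.0042 = $2,792.853
Total = $26,392.46085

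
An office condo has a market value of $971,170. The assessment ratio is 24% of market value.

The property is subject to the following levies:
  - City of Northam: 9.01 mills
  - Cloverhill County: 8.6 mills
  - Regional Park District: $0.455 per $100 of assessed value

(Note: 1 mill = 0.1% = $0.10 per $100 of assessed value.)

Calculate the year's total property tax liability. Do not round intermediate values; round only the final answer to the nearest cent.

$5,165.07

Assessed value = $971,170 × 0.24 = $233,080.8
City of Northam: $233,080.8 × 0.00901 = $2,100.058008
Cloverhill County: $233,080.8 × 0.0086 = $2,004.49488
Regional Park District: $233,080.8 × 0.00455 = $1,060.51764
Total = $5,165.070528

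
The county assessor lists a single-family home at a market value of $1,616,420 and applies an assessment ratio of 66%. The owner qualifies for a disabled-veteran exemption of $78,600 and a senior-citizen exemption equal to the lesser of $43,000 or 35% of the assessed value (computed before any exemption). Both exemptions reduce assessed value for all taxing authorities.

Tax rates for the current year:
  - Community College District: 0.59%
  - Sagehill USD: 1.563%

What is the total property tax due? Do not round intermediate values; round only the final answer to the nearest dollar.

Assessed value = $1,616,420 × 0.66 = $1,066,837.2
Senior-citizen exemption = min($43,000, 35% × $1,066,837.2) = min($43,000, $373,393.02) = $43,000 (dollar cap binds)
Taxable value = $1,066,837.2 − $78,600 − $43,000 = $945,237.2
Community College District: $945,237.2 × 0.0059 = $5,576.89948
Sagehill USD: $945,237.2 × 0.01563 = $14,774.057436
Total = $20,350.956916

$20,351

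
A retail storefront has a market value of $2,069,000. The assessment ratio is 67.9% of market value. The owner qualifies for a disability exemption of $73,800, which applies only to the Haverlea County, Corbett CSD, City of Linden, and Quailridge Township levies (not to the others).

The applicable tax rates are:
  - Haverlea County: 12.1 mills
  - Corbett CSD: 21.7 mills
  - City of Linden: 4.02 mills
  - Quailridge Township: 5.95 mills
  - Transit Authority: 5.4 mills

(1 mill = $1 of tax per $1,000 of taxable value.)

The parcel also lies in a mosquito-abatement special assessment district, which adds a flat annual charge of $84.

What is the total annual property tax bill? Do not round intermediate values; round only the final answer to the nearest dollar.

$65,930

Assessed value = $2,069,000 × 0.679 = $1,404,851
Haverlea County: ($1,404,851 − $73,800) × 0.0121 = $1,331,051 × 0.0121 = $16,105.7171
Corbett CSD: ($1,404,851 − $73,800) × 0.0217 = $1,331,051 × 0.0217 = $28,883.8067
City of Linden: ($1,404,851 − $73,800) × 0.00402 = $1,331,051 × 0.00402 = $5,350.82502
Quailridge Township: ($1,404,851 − $73,800) × 0.00595 = $1,331,051 × 0.00595 = $7,919.75345
Transit Authority: $1,404,851 × 0.0054 = $7,586.1954
Levies subtotal = $65,846.29767
Total = $65,846.29767 + $84 = $65,930.29767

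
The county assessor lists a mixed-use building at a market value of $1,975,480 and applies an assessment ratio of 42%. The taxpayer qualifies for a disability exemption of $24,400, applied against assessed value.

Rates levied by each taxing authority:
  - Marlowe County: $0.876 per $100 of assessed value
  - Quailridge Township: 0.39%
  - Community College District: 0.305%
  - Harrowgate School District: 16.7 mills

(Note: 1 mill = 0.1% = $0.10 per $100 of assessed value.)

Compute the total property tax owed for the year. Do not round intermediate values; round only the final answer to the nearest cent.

Assessed value = $1,975,480 × 0.42 = $829,701.6
Taxable value = $829,701.6 − $24,400 = $805,301.6
Marlowe County: $805,301.6 × 0.00876 = $7,054.442016
Quailridge Township: $805,301.6 × 0.0039 = $3,140.67624
Community College District: $805,301.6 × 0.00305 = $2,456.16988
Harrowgate School District: $805,301.6 × 0.0167 = $13,448.53672
Total = $26,099.824856

$26,099.82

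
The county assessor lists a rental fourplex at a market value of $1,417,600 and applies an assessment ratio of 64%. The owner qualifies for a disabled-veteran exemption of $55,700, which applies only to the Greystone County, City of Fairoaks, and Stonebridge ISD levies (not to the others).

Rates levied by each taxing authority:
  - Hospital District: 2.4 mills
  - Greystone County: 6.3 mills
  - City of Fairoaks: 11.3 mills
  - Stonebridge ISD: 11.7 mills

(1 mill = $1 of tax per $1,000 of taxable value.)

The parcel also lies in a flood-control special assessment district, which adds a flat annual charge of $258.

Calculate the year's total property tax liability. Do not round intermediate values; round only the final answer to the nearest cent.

$27,386.26

Assessed value = $1,417,600 × 0.64 = $907,264
Hospital District: $907,264 × 0.0024 = $2,177.4336
Greystone County: ($907,264 − $55,700) × 0.0063 = $851,564 × 0.0063 = $5,364.8532
City of Fairoaks: ($907,264 − $55,700) × 0.0113 = $851,564 × 0.0113 = $9,622.6732
Stonebridge ISD: ($907,264 − $55,700) × 0.0117 = $851,564 × 0.0117 = $9,963.2988
Levies subtotal = $27,128.2588
Total = $27,128.2588 + $258 = $27,386.2588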